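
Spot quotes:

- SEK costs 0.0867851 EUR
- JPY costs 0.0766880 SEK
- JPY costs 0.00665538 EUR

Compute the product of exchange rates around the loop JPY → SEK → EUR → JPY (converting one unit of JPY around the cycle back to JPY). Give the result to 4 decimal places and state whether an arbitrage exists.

1.0000 (no arbitrage)

Around JPY → SEK → EUR → JPY: 1 × 0.0766880 × 0.0867851 ÷ 0.00665538 = 0.999999
Product ≈ 1 (deviation 0.000%, within rounding noise).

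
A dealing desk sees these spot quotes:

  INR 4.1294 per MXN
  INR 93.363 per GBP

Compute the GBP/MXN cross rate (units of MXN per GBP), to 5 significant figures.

GBP/MXN = 22.609

1 GBP × 93.363 = 93.363 INR
93.363 INR ÷ 4.1294 = 22.6093 MXN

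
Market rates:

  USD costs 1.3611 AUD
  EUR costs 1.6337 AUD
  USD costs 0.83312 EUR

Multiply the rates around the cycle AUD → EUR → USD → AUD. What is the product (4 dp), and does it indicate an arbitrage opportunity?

Around AUD → EUR → USD → AUD: 1 ÷ 1.6337 ÷ 0.83312 × 1.3611 = 1.000023
Product ≈ 1 (deviation 0.002%, within rounding noise).

1.0000 (no arbitrage)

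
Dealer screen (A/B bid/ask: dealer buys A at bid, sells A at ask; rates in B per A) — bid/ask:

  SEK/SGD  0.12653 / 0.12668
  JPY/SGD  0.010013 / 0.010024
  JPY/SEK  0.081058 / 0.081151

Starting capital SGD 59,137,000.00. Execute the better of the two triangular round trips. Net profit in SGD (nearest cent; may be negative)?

Best loop SGD → JPY → SEK → SGD:
SGD 59,137,000.00 ÷ 0.010024 (buy JPY at ask) = JPY 5,899,541,101
JPY 5,899,541,101 × 0.081058 (sell JPY at bid) = SEK 478,205,002.59
SEK 478,205,002.59 × 0.12653 (sell SEK at bid) = SGD 60,507,278.98

Net profit: SGD 1,370,278.98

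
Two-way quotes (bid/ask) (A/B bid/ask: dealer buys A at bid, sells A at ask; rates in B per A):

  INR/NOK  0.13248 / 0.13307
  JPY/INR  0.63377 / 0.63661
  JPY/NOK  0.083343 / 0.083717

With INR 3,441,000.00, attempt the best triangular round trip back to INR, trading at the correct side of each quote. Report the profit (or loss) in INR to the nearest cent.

Best loop INR → NOK → JPY → INR:
INR 3,441,000.00 × 0.13248 (sell INR at bid) = NOK 455,863.68
NOK 455,863.68 ÷ 0.083717 (buy JPY at ask) = JPY 5,445,294
JPY 5,445,294 × 0.63377 (sell JPY at bid) = INR 3,451,064.00

Net profit: INR 10,064.00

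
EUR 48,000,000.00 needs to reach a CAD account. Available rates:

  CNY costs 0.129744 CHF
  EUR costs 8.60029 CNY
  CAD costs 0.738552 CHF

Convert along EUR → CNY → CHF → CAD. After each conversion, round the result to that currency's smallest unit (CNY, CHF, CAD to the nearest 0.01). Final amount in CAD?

EUR 48,000,000.00 × 8.60029 = CNY 412,813,920.00
CNY 412,813,920.00 × 0.129744 = CHF 53,560,129.24
CHF 53,560,129.24 ÷ 0.738552 = CAD 72,520,457.92

CAD 72,520,457.92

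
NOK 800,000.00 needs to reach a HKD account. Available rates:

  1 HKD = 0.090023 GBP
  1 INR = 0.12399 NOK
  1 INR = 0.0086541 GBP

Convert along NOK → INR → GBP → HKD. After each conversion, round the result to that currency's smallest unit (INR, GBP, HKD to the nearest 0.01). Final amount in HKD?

NOK 800,000.00 ÷ 0.12399 = INR 6,452,133.24
INR 6,452,133.24 × 0.0086541 = GBP 55,837.41
GBP 55,837.41 ÷ 0.090023 = HKD 620,257.16

HKD 620,257.16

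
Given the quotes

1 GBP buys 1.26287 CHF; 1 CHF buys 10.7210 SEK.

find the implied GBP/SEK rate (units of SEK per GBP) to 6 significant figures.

GBP/SEK = 13.5392

1 GBP × 1.26287 = 1.26287 CHF
1.26287 CHF × 10.7210 = 13.5392 SEK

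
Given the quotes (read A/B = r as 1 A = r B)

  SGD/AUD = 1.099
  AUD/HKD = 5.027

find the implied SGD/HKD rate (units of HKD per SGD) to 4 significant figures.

SGD/HKD = 5.525

1 SGD × 1.099 = 1.099 AUD
1.099 AUD × 5.027 = 5.52467 HKD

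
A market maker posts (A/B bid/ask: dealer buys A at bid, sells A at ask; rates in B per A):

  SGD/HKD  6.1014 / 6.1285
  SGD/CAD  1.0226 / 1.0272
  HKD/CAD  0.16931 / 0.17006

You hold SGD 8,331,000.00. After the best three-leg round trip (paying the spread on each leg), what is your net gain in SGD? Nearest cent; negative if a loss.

Net profit: SGD 47,267.67

Best loop SGD → HKD → CAD → SGD:
SGD 8,331,000.00 × 6.1014 (sell SGD at bid) = HKD 50,830,763.40
HKD 50,830,763.40 × 0.16931 (sell HKD at bid) = CAD 8,606,156.55
CAD 8,606,156.55 ÷ 1.0272 (buy SGD at ask) = SGD 8,378,267.67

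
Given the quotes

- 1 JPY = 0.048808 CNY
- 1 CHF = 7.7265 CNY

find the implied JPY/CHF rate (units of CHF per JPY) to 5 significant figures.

JPY/CHF = 0.0063170

1 JPY × 0.048808 = 0.048808 CNY
0.048808 CNY ÷ 7.7265 = 0.00631696 CHF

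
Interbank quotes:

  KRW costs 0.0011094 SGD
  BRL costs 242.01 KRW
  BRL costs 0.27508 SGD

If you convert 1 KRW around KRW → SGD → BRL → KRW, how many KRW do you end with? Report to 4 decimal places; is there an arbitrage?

Around KRW → SGD → BRL → KRW: 1 × 0.0011094 ÷ 0.27508 × 242.01 = 0.976028
Product < 1; profitable direction is KRW → BRL → SGD → KRW.

0.9760 (arbitrage exists)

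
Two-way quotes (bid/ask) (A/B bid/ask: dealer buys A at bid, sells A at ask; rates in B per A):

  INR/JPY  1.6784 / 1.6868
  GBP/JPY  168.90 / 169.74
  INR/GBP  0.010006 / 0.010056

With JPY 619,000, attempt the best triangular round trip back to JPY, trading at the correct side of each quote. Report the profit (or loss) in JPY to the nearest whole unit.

Best loop JPY → INR → GBP → JPY:
JPY 619,000 ÷ 1.6868 (buy INR at ask) = INR 366,967.04
INR 366,967.04 × 0.010006 (sell INR at bid) = GBP 3,671.87
GBP 3,671.87 × 168.90 (sell GBP at bid) = JPY 620,179

Net profit: JPY 1,179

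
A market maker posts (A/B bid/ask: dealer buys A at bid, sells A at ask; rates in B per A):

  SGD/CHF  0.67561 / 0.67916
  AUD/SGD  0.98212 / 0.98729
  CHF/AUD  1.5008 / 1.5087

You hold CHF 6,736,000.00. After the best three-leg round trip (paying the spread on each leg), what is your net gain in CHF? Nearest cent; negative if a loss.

Net result: CHF -28,116.31 (no profitable arbitrage after spreads)

Best loop CHF → AUD → SGD → CHF:
CHF 6,736,000.00 × 1.5008 (sell CHF at bid) = AUD 10,109,388.80
AUD 10,109,388.80 × 0.98212 (sell AUD at bid) = SGD 9,928,632.93
SGD 9,928,632.93 × 0.67561 (sell SGD at bid) = CHF 6,707,883.69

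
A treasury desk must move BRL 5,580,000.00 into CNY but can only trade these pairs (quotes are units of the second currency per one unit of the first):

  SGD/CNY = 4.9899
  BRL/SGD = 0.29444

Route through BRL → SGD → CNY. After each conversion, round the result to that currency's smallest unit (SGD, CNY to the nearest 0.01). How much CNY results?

CNY 8,198,281.95

BRL 5,580,000.00 × 0.29444 = SGD 1,642,975.20
SGD 1,642,975.20 × 4.9899 = CNY 8,198,281.95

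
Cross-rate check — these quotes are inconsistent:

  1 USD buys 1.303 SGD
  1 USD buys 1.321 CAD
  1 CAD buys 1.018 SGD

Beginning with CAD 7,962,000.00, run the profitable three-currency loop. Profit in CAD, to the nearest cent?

Profit: CAD 255,285.06

Profitable loop is CAD → SGD → USD → CAD:
CAD 7,962,000.00 × 1.018 = SGD 8,105,316.00
SGD 8,105,316.00 ÷ 1.303 = USD 6,220,503.45
USD 6,220,503.45 × 1.321 = CAD 8,217,285.06
Profit = CAD 8,217,285.06 − CAD 7,962,000.00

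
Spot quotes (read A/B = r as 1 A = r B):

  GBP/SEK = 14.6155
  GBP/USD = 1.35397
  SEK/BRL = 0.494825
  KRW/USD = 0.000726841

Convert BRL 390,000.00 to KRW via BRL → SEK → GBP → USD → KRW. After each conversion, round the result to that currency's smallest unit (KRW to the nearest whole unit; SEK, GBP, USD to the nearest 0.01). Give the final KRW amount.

KRW 100,454,405

BRL 390,000.00 ÷ 0.494825 = SEK 788,157.43
SEK 788,157.43 ÷ 14.6155 = GBP 53,926.14
GBP 53,926.14 × 1.35397 = USD 73,014.38
USD 73,014.38 ÷ 0.000726841 = KRW 100,454,405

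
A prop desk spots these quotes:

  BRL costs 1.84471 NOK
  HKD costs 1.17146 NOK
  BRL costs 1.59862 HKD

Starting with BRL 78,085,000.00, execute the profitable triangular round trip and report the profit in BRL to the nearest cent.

Profit: BRL 1,185,613.37

Profitable loop is BRL → HKD → NOK → BRL:
BRL 78,085,000.00 × 1.59862 = HKD 124,828,242.70
HKD 124,828,242.70 × 1.17146 = NOK 146,231,293.19
NOK 146,231,293.19 ÷ 1.84471 = BRL 79,270,613.37
Profit = BRL 79,270,613.37 − BRL 78,085,000.00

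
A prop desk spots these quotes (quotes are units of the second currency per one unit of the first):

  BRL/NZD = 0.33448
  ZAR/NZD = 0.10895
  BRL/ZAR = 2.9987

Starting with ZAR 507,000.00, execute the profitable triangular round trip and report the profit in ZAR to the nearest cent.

Profitable loop is ZAR → BRL → NZD → ZAR:
ZAR 507,000.00 ÷ 2.9987 = BRL 169,073.27
BRL 169,073.27 × 0.33448 = NZD 56,551.63
NZD 56,551.63 ÷ 0.10895 = ZAR 519,060.36
Profit = ZAR 519,060.36 − ZAR 507,000.00

Profit: ZAR 12,060.36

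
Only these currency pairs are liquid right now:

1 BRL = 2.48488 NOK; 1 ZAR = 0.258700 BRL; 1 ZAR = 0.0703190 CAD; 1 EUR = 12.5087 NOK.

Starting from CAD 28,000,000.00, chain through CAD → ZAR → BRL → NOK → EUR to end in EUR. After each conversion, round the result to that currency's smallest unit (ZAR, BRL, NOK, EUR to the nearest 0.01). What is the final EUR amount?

CAD 28,000,000.00 ÷ 0.0703190 = ZAR 398,185,412.19
ZAR 398,185,412.19 × 0.258700 = BRL 103,010,566.13
BRL 103,010,566.13 × 2.48488 = NOK 255,968,895.57
NOK 255,968,895.57 ÷ 12.5087 = EUR 20,463,269.21

EUR 20,463,269.21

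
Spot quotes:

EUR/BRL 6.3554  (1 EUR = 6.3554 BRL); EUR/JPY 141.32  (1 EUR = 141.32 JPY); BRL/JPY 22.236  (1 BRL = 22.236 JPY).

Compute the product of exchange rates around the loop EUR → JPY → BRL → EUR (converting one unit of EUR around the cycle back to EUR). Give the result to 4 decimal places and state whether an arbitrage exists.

Around EUR → JPY → BRL → EUR: 1 × 141.32 ÷ 22.236 ÷ 6.3554 = 1.000009
Product ≈ 1 (deviation 0.001%, within rounding noise).

1.0000 (no arbitrage)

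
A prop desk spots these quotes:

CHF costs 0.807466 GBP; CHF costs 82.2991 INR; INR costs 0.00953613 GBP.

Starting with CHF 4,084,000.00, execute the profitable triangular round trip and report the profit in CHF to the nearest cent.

Profitable loop is CHF → GBP → INR → CHF:
CHF 4,084,000.00 × 0.807466 = GBP 3,297,691.14
GBP 3,297,691.14 ÷ 0.00953613 = INR 345,810,212.74
INR 345,810,212.74 ÷ 82.2991 = CHF 4,201,871.14
Profit = CHF 4,201,871.14 − CHF 4,084,000.00

Profit: CHF 117,871.14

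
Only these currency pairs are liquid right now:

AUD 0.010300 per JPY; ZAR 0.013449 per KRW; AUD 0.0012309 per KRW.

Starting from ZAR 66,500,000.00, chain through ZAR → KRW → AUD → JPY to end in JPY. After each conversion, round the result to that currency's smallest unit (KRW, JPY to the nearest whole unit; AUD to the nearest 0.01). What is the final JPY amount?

ZAR 66,500,000.00 ÷ 0.013449 = KRW 4,944,605,547
KRW 4,944,605,547 × 0.0012309 = AUD 6,086,314.97
AUD 6,086,314.97 ÷ 0.010300 = JPY 590,904,366

JPY 590,904,366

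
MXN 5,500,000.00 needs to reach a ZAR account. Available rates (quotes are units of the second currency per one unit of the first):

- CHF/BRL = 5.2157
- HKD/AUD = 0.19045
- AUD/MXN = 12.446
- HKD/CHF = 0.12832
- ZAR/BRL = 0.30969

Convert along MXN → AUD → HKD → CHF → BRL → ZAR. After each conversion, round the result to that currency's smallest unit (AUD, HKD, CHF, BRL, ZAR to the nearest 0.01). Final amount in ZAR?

MXN 5,500,000.00 ÷ 12.446 = AUD 441,909.05
AUD 441,909.05 ÷ 0.19045 = HKD 2,320,341.56
HKD 2,320,341.56 × 0.12832 = CHF 297,746.23
CHF 297,746.23 × 5.2157 = BRL 1,552,955.01
BRL 1,552,955.01 ÷ 0.30969 = ZAR 5,014,546.84

ZAR 5,014,546.84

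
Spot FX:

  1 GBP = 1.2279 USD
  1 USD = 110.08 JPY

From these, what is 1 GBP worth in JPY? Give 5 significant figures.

1 GBP × 1.2279 = 1.2279 USD
1.2279 USD × 110.08 = 135.167 JPY

GBP/JPY = 135.17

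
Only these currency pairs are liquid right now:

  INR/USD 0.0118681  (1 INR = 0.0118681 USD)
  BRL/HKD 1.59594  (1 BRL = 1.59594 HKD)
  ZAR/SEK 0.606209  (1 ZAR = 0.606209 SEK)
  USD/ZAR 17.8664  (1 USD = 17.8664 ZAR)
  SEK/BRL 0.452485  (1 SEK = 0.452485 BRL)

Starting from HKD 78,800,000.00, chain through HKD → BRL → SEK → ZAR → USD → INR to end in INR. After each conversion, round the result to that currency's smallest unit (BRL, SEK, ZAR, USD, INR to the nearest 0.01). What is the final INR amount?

INR 848,916,238.49

HKD 78,800,000.00 ÷ 1.59594 = BRL 49,375,289.80
BRL 49,375,289.80 ÷ 0.452485 = SEK 109,120,279.79
SEK 109,120,279.79 ÷ 0.606209 = ZAR 180,004,387.58
ZAR 180,004,387.58 ÷ 17.8664 = USD 10,075,022.81
USD 10,075,022.81 ÷ 0.0118681 = INR 848,916,238.49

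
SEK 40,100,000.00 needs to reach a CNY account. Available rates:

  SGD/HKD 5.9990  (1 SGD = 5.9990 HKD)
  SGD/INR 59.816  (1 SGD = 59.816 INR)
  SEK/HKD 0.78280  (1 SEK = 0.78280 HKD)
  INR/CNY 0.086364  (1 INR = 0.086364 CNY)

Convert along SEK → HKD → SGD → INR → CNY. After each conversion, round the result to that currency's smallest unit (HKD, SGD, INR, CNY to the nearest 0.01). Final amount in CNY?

SEK 40,100,000.00 × 0.78280 = HKD 31,390,280.00
HKD 31,390,280.00 ÷ 5.9990 = SGD 5,232,585.43
SGD 5,232,585.43 × 59.816 = INR 312,992,330.08
INR 312,992,330.08 × 0.086364 = CNY 27,031,269.60

CNY 27,031,269.60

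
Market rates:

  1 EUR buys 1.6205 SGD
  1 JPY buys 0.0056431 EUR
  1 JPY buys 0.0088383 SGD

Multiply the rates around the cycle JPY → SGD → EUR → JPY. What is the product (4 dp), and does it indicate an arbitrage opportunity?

Around JPY → SGD → EUR → JPY: 1 × 0.0088383 ÷ 1.6205 ÷ 0.0056431 = 0.966500
Product < 1; profitable direction is JPY → EUR → SGD → JPY.

0.9665 (arbitrage exists)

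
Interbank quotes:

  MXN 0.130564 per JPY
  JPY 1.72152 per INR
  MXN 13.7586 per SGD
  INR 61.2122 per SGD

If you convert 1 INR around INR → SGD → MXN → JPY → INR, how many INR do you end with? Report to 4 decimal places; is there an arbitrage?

1.0000 (no arbitrage)

Around INR → SGD → MXN → JPY → INR: 1 ÷ 61.2122 × 13.7586 ÷ 0.130564 ÷ 1.72152 = 1.000002
Product ≈ 1 (deviation 0.000%, within rounding noise).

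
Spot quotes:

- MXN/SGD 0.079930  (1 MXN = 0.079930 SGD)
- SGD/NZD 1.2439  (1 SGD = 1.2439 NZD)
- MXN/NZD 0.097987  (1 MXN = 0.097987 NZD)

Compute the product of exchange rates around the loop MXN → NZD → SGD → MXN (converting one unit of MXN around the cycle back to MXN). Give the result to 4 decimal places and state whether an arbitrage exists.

0.9855 (arbitrage exists)

Around MXN → NZD → SGD → MXN: 1 × 0.097987 ÷ 1.2439 ÷ 0.079930 = 0.985538
Product < 1; profitable direction is MXN → SGD → NZD → MXN.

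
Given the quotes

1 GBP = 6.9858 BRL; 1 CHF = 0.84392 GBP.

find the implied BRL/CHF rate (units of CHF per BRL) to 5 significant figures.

BRL/CHF = 0.16962

1 BRL ÷ 6.9858 = 0.143148 GBP
0.143148 GBP ÷ 0.84392 = 0.169622 CHF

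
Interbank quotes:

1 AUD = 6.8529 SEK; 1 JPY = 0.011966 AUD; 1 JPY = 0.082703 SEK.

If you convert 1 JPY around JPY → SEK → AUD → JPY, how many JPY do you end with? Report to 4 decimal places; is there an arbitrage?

1.0086 (arbitrage exists)

Around JPY → SEK → AUD → JPY: 1 × 0.082703 ÷ 6.8529 ÷ 0.011966 = 1.008551
Product > 1; profitable direction is JPY → SEK → AUD → JPY.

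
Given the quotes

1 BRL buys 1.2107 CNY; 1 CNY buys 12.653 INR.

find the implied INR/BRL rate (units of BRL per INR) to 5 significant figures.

INR/BRL = 0.065278

1 INR ÷ 12.653 = 0.0790326 CNY
0.0790326 CNY ÷ 1.2107 = 0.0652785 BRL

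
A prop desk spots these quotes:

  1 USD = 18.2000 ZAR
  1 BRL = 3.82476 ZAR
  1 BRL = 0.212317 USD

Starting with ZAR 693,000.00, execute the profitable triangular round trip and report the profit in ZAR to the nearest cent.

Profitable loop is ZAR → BRL → USD → ZAR:
ZAR 693,000.00 ÷ 3.82476 = BRL 181,187.84
BRL 181,187.84 × 0.212317 = USD 38,469.26
USD 38,469.26 × 18.2000 = ZAR 700,140.50
Profit = ZAR 700,140.50 − ZAR 693,000.00

Profit: ZAR 7,140.50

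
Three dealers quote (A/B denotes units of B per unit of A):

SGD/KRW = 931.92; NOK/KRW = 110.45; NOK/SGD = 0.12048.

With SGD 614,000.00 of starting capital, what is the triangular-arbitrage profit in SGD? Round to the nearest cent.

Profitable loop is SGD → KRW → NOK → SGD:
SGD 614,000.00 × 931.92 = KRW 572,198,880
KRW 572,198,880 ÷ 110.45 = NOK 5,180,614.58
NOK 5,180,614.58 × 0.12048 = SGD 624,160.44
Profit = SGD 624,160.44 − SGD 614,000.00

Profit: SGD 10,160.44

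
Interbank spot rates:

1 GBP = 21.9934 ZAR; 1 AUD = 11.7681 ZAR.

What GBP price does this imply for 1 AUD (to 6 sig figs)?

AUD/GBP = 0.535074

1 AUD × 11.7681 = 11.7681 ZAR
11.7681 ZAR ÷ 21.9934 = 0.535074 GBP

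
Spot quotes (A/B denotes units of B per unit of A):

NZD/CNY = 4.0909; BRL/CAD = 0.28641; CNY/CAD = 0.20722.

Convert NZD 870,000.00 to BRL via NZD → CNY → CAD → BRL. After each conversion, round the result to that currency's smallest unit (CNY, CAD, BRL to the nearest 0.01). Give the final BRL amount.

NZD 870,000.00 × 4.0909 = CNY 3,559,083.00
CNY 3,559,083.00 × 0.20722 = CAD 737,513.18
CAD 737,513.18 ÷ 0.28641 = BRL 2,575,025.94

BRL 2,575,025.94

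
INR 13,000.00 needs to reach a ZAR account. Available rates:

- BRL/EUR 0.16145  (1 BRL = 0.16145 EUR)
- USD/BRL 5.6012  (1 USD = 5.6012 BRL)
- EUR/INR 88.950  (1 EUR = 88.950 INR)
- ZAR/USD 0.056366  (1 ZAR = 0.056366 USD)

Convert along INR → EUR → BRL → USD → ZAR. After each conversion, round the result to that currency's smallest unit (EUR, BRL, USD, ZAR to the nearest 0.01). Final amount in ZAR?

INR 13,000.00 ÷ 88.950 = EUR 146.15
EUR 146.15 ÷ 0.16145 = BRL 905.23
BRL 905.23 ÷ 5.6012 = USD 161.61
USD 161.61 ÷ 0.056366 = ZAR 2,867.15

ZAR 2,867.15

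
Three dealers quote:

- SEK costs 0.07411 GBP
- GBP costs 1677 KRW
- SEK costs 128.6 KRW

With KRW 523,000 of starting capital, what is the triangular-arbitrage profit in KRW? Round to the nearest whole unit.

Profit: KRW 18,169

Profitable loop is KRW → GBP → SEK → KRW:
KRW 523,000 ÷ 1677 = GBP 311.87
GBP 311.87 ÷ 0.07411 = SEK 4,208.16
SEK 4,208.16 × 128.6 = KRW 541,169
Profit = KRW 541,169 − KRW 523,000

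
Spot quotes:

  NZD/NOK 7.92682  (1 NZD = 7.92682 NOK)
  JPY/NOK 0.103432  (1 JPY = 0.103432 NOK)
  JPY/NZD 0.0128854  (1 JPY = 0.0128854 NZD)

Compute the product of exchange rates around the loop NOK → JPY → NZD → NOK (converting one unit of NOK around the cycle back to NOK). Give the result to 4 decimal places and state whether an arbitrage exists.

Around NOK → JPY → NZD → NOK: 1 ÷ 0.103432 × 0.0128854 × 7.92682 = 0.987511
Product < 1; profitable direction is NOK → NZD → JPY → NOK.

0.9875 (arbitrage exists)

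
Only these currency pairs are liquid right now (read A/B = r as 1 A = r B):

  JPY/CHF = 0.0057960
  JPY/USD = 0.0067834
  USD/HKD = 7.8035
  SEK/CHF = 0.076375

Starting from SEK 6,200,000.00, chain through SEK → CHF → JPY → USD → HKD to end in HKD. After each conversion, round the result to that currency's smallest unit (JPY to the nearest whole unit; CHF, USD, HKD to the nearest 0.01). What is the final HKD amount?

SEK 6,200,000.00 × 0.076375 = CHF 473,525.00
CHF 473,525.00 ÷ 0.0057960 = JPY 81,698,585
JPY 81,698,585 × 0.0067834 = USD 554,194.18
USD 554,194.18 × 7.8035 = HKD 4,324,654.28

HKD 4,324,654.28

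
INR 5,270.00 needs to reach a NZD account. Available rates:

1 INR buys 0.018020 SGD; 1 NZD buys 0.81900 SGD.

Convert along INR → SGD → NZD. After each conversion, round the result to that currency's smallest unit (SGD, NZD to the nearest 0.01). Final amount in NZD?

NZD 115.96

INR 5,270.00 × 0.018020 = SGD 94.97
SGD 94.97 ÷ 0.81900 = NZD 115.96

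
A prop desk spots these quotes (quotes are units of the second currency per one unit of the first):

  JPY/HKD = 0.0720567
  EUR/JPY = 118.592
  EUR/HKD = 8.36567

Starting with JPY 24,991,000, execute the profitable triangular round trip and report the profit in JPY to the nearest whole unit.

Profit: JPY 536,758

Profitable loop is JPY → HKD → EUR → JPY:
JPY 24,991,000 × 0.0720567 = HKD 1,800,768.99
HKD 1,800,768.99 ÷ 8.36567 = EUR 215,257.00
EUR 215,257.00 × 118.592 = JPY 25,527,758
Profit = JPY 25,527,758 − JPY 24,991,000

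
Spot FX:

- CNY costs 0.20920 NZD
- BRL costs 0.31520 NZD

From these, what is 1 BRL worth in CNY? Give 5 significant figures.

BRL/CNY = 1.5067

1 BRL × 0.31520 = 0.3152 NZD
0.3152 NZD ÷ 0.20920 = 1.50669 CNY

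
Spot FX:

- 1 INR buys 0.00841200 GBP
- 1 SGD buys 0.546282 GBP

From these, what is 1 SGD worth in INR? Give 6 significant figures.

1 SGD × 0.546282 = 0.546282 GBP
0.546282 GBP ÷ 0.00841200 = 64.9408 INR

SGD/INR = 64.9408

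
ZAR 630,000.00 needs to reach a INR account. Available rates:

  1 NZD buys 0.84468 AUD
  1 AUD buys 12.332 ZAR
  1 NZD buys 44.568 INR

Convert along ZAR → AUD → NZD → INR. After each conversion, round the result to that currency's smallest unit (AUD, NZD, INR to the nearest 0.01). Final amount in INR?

INR 2,695,491.36

ZAR 630,000.00 ÷ 12.332 = AUD 51,086.60
AUD 51,086.60 ÷ 0.84468 = NZD 60,480.42
NZD 60,480.42 × 44.568 = INR 2,695,491.36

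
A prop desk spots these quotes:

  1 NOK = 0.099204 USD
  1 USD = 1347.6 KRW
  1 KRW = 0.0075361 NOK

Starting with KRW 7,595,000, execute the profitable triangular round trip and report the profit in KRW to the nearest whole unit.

Profit: KRW 56,818

Profitable loop is KRW → NOK → USD → KRW:
KRW 7,595,000 × 0.0075361 = NOK 57,236.68
NOK 57,236.68 × 0.099204 = USD 5,678.11
USD 5,678.11 × 1347.6 = KRW 7,651,818
Profit = KRW 7,651,818 − KRW 7,595,000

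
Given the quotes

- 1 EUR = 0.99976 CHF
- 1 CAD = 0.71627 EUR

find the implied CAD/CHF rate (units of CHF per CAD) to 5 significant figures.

CAD/CHF = 0.71610

1 CAD × 0.71627 = 0.71627 EUR
0.71627 EUR × 0.99976 = 0.716098 CHF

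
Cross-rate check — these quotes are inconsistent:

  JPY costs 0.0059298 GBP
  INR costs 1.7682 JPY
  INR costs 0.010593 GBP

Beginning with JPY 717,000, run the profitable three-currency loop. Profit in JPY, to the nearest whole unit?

Profitable loop is JPY → INR → GBP → JPY:
JPY 717,000 ÷ 1.7682 = INR 405,497.12
INR 405,497.12 × 0.010593 = GBP 4,295.43
GBP 4,295.43 ÷ 0.0059298 = JPY 724,380
Profit = JPY 724,380 − JPY 717,000

Profit: JPY 7,380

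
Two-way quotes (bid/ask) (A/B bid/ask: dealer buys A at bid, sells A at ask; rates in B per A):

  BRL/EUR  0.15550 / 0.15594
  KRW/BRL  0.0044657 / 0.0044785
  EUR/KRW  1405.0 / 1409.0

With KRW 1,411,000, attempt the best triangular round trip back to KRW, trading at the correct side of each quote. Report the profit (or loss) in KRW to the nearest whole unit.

Net profit: KRW 22,923

Best loop KRW → EUR → BRL → KRW:
KRW 1,411,000 ÷ 1409.0 (buy EUR at ask) = EUR 1,001.42
EUR 1,001.42 ÷ 0.15594 (buy BRL at ask) = BRL 6,421.83
BRL 6,421.83 ÷ 0.0044785 (buy KRW at ask) = KRW 1,433,923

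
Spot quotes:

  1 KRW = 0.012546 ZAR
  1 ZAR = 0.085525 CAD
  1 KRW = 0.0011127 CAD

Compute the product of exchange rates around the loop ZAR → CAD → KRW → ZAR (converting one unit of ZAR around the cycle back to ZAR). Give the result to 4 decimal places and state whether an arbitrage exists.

Around ZAR → CAD → KRW → ZAR: 1 × 0.085525 ÷ 0.0011127 × 0.012546 = 0.964318
Product < 1; profitable direction is ZAR → KRW → CAD → ZAR.

0.9643 (arbitrage exists)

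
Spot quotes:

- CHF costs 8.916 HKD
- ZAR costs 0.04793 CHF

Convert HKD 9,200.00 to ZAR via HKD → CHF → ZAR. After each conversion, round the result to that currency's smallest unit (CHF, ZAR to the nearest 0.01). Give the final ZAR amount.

HKD 9,200.00 ÷ 8.916 = CHF 1,031.85
CHF 1,031.85 ÷ 0.04793 = ZAR 21,528.27

ZAR 21,528.27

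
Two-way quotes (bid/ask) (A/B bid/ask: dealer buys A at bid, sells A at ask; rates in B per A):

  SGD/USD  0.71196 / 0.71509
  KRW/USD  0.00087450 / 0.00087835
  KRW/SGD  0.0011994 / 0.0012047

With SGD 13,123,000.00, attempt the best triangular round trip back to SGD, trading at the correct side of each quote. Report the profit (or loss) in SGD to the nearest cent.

Net profit: SGD 198,506.09

Best loop SGD → KRW → USD → SGD:
SGD 13,123,000.00 ÷ 0.0012047 (buy KRW at ask) = KRW 10,893,168,424
KRW 10,893,168,424 × 0.00087450 (sell KRW at bid) = USD 9,526,075.79
USD 9,526,075.79 ÷ 0.71509 (buy SGD at ask) = SGD 13,321,506.09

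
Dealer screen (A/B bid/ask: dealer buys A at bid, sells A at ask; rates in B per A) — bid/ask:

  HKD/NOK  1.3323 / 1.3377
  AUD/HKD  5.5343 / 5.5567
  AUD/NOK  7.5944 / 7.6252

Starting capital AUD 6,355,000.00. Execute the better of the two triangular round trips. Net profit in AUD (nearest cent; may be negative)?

Net profit: AUD 137,819.73

Best loop AUD → NOK → HKD → AUD:
AUD 6,355,000.00 × 7.5944 (sell AUD at bid) = NOK 48,262,412.00
NOK 48,262,412.00 ÷ 1.3377 (buy HKD at ask) = HKD 36,078,651.42
HKD 36,078,651.42 ÷ 5.5567 (buy AUD at ask) = AUD 6,492,819.73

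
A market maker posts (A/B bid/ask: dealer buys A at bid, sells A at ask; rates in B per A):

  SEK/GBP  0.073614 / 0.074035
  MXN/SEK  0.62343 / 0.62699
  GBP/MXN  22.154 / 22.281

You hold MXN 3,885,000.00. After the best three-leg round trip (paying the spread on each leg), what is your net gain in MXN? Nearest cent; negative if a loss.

Best loop MXN → SEK → GBP → MXN:
MXN 3,885,000.00 × 0.62343 (sell MXN at bid) = SEK 2,422,025.55
SEK 2,422,025.55 × 0.073614 (sell SEK at bid) = GBP 178,294.99
GBP 178,294.99 × 22.154 (sell GBP at bid) = MXN 3,949,947.18

Net profit: MXN 64,947.18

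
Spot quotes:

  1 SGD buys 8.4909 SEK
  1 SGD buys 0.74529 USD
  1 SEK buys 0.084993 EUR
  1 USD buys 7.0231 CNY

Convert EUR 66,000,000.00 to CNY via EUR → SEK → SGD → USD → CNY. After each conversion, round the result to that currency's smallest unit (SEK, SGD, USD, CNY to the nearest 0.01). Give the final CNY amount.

EUR 66,000,000.00 ÷ 0.084993 = SEK 776,534,538.14
SEK 776,534,538.14 ÷ 8.4909 = SGD 91,454,915.04
SGD 91,454,915.04 × 0.74529 = USD 68,160,433.63
USD 68,160,433.63 × 7.0231 = CNY 478,697,541.43

CNY 478,697,541.43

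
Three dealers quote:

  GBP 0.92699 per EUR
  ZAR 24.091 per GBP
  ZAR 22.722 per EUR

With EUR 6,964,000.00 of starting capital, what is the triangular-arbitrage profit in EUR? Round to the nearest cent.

Profit: EUR 121,580.58

Profitable loop is EUR → ZAR → GBP → EUR:
EUR 6,964,000.00 × 22.722 = ZAR 158,236,008.00
ZAR 158,236,008.00 ÷ 24.091 = GBP 6,568,262.34
GBP 6,568,262.34 ÷ 0.92699 = EUR 7,085,580.58
Profit = EUR 7,085,580.58 − EUR 6,964,000.00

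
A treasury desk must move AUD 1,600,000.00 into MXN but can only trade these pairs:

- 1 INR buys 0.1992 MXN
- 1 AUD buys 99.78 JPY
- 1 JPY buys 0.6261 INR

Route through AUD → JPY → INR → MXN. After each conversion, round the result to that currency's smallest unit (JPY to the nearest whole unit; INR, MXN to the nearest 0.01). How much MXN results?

AUD 1,600,000.00 × 99.78 = JPY 159,648,000
JPY 159,648,000 × 0.6261 = INR 99,955,612.80
INR 99,955,612.80 × 0.1992 = MXN 19,911,158.07

MXN 19,911,158.07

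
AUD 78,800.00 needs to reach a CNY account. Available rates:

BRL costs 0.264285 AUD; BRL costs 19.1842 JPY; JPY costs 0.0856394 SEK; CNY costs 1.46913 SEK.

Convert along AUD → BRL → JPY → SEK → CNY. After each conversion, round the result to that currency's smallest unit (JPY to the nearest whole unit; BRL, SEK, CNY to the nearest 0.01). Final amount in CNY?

AUD 78,800.00 ÷ 0.264285 = BRL 298,162.97
BRL 298,162.97 × 19.1842 = JPY 5,720,018
JPY 5,720,018 × 0.0856394 = SEK 489,858.91
SEK 489,858.91 ÷ 1.46913 = CNY 333,434.69

CNY 333,434.69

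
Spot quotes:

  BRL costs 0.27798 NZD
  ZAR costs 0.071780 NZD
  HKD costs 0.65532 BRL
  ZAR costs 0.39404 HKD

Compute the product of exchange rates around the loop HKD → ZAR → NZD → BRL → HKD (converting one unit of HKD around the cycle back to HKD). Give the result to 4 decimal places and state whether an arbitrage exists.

1.0000 (no arbitrage)

Around HKD → ZAR → NZD → BRL → HKD: 1 ÷ 0.39404 × 0.071780 ÷ 0.27798 ÷ 0.65532 = 0.999991
Product ≈ 1 (deviation 0.001%, within rounding noise).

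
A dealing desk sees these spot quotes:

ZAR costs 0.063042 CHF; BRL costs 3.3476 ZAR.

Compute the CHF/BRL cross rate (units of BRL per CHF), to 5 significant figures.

1 CHF ÷ 0.063042 = 15.8624 ZAR
15.8624 ZAR ÷ 3.3476 = 4.73845 BRL

CHF/BRL = 4.7385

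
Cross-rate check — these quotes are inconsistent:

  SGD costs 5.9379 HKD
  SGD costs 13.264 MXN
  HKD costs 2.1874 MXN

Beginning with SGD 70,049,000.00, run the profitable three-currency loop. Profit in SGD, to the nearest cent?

Profit: SGD 1,485,470.34

Profitable loop is SGD → MXN → HKD → SGD:
SGD 70,049,000.00 × 13.264 = MXN 929,129,936.00
MXN 929,129,936.00 ÷ 2.1874 = HKD 424,764,531.41
HKD 424,764,531.41 ÷ 5.9379 = SGD 71,534,470.34
Profit = SGD 71,534,470.34 − SGD 70,049,000.00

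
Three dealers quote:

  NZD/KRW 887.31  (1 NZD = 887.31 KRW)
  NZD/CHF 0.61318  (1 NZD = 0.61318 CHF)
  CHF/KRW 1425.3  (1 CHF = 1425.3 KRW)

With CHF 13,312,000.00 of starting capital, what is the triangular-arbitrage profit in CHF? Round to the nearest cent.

Profit: CHF 203,260.43

Profitable loop is CHF → NZD → KRW → CHF:
CHF 13,312,000.00 ÷ 0.61318 = NZD 21,709,775.27
NZD 21,709,775.27 × 887.31 = KRW 19,263,300,695
KRW 19,263,300,695 ÷ 1425.3 = CHF 13,515,260.43
Profit = CHF 13,515,260.43 − CHF 13,312,000.00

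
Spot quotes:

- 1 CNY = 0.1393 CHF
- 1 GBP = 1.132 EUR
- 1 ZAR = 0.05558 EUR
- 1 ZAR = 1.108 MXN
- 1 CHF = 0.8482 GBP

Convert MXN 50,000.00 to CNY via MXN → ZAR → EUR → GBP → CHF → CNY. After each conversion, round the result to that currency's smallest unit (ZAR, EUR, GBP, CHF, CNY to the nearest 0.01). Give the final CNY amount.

CNY 18,752.19

MXN 50,000.00 ÷ 1.108 = ZAR 45,126.35
ZAR 45,126.35 × 0.05558 = EUR 2,508.12
EUR 2,508.12 ÷ 1.132 = GBP 2,215.65
GBP 2,215.65 ÷ 0.8482 = CHF 2,612.18
CHF 2,612.18 ÷ 0.1393 = CNY 18,752.19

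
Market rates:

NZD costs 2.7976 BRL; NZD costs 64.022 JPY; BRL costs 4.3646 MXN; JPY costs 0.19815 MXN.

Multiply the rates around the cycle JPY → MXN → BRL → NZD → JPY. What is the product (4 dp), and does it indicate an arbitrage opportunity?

Around JPY → MXN → BRL → NZD → JPY: 1 × 0.19815 ÷ 4.3646 ÷ 2.7976 × 64.022 = 1.038947
Product > 1; profitable direction is JPY → MXN → BRL → NZD → JPY.

1.0389 (arbitrage exists)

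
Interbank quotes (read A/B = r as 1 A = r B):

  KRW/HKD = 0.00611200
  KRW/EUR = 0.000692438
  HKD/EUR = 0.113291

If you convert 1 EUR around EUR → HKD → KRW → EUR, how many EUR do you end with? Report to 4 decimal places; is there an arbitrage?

1.0000 (no arbitrage)

Around EUR → HKD → KRW → EUR: 1 ÷ 0.113291 ÷ 0.00611200 × 0.000692438 = 1.000005
Product ≈ 1 (deviation 0.000%, within rounding noise).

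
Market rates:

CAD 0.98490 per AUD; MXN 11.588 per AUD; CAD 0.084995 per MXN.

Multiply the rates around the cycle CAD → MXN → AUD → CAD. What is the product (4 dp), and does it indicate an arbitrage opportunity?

Around CAD → MXN → AUD → CAD: 1 ÷ 0.084995 ÷ 11.588 × 0.98490 = 0.999978
Product ≈ 1 (deviation 0.002%, within rounding noise).

1.0000 (no arbitrage)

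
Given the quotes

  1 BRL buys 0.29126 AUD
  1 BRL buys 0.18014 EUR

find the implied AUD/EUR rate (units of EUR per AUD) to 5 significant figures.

1 AUD ÷ 0.29126 = 3.43336 BRL
3.43336 BRL × 0.18014 = 0.618485 EUR

AUD/EUR = 0.61849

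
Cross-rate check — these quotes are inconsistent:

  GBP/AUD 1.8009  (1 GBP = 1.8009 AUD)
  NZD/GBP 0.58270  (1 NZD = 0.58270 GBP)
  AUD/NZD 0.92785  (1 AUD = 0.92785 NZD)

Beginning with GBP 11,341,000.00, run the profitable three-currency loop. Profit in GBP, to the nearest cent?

Profit: GBP 306,667.44

Profitable loop is GBP → NZD → AUD → GBP:
GBP 11,341,000.00 ÷ 0.58270 = NZD 19,462,845.37
NZD 19,462,845.37 ÷ 0.92785 = AUD 20,976,284.29
AUD 20,976,284.29 ÷ 1.8009 = GBP 11,647,667.44
Profit = GBP 11,647,667.44 − GBP 11,341,000.00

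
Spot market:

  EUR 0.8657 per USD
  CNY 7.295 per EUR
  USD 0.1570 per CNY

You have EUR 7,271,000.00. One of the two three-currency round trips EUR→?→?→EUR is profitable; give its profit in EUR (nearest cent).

Profit: EUR 62,339.28

Profitable loop is EUR → USD → CNY → EUR:
EUR 7,271,000.00 ÷ 0.8657 = USD 8,398,983.48
USD 8,398,983.48 ÷ 0.1570 = CNY 53,496,710.07
CNY 53,496,710.07 ÷ 7.295 = EUR 7,333,339.28
Profit = EUR 7,333,339.28 − EUR 7,271,000.00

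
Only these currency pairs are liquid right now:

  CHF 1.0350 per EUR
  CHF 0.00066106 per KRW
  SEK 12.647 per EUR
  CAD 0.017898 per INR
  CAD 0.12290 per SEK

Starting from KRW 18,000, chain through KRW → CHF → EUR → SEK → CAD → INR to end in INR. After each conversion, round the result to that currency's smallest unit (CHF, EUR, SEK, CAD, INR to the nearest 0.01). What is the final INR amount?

KRW 18,000 × 0.00066106 = CHF 11.90
CHF 11.90 ÷ 1.0350 = EUR 11.50
EUR 11.50 × 12.647 = SEK 145.44
SEK 145.44 × 0.12290 = CAD 17.87
CAD 17.87 ÷ 0.017898 = INR 998.44

INR 998.44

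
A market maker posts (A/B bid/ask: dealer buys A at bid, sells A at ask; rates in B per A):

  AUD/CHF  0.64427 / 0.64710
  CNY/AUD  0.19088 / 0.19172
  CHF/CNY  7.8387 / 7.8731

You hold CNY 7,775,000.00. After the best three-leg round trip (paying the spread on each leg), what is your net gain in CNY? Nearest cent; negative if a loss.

Net profit: CNY 185,050.26

Best loop CNY → CHF → AUD → CNY:
CNY 7,775,000.00 ÷ 7.8731 (buy CHF at ask) = CHF 987,539.85
CHF 987,539.85 ÷ 0.64710 (buy AUD at ask) = AUD 1,526,100.84
AUD 1,526,100.84 ÷ 0.19172 (buy CNY at ask) = CNY 7,960,050.26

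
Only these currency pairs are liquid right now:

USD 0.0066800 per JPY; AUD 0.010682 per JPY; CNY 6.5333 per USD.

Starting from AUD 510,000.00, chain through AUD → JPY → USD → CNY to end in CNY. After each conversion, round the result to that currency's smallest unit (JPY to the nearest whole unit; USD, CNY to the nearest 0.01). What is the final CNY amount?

AUD 510,000.00 ÷ 0.010682 = JPY 47,743,868
JPY 47,743,868 × 0.0066800 = USD 318,929.04
USD 318,929.04 × 6.5333 = CNY 2,083,659.10

CNY 2,083,659.10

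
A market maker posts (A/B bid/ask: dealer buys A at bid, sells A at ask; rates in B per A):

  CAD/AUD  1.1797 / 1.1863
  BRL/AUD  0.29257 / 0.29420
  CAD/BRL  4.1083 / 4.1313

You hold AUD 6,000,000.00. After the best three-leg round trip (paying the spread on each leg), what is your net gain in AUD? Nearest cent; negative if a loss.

Best loop AUD → CAD → BRL → AUD:
AUD 6,000,000.00 ÷ 1.1863 (buy CAD at ask) = CAD 5,057,742.56
CAD 5,057,742.56 × 4.1083 (sell CAD at bid) = BRL 20,778,723.76
BRL 20,778,723.76 × 0.29257 (sell BRL at bid) = AUD 6,079,231.21

Net profit: AUD 79,231.21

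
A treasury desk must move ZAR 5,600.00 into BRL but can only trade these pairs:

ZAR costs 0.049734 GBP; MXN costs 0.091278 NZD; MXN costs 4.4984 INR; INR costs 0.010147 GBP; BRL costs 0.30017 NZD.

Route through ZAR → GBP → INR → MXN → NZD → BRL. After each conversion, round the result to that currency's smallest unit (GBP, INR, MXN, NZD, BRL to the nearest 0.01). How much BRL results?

ZAR 5,600.00 × 0.049734 = GBP 278.51
GBP 278.51 ÷ 0.010147 = INR 27,447.52
INR 27,447.52 ÷ 4.4984 = MXN 6,101.62
MXN 6,101.62 × 0.091278 = NZD 556.94
NZD 556.94 ÷ 0.30017 = BRL 1,855.42

BRL 1,855.42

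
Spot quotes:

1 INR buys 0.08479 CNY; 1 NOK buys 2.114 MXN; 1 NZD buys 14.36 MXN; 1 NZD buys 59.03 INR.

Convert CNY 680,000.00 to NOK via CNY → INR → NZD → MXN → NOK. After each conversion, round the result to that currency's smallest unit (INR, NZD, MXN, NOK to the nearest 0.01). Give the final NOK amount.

CNY 680,000.00 ÷ 0.08479 = INR 8,019,813.66
INR 8,019,813.66 ÷ 59.03 = NZD 135,859.96
NZD 135,859.96 × 14.36 = MXN 1,950,949.03
MXN 1,950,949.03 ÷ 2.114 = NOK 922,870.88

NOK 922,870.88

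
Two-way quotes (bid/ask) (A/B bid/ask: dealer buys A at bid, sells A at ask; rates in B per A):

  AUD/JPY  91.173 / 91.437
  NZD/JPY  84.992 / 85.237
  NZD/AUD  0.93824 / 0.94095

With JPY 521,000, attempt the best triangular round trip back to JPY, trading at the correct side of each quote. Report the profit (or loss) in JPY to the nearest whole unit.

Net profit: JPY 1,865

Best loop JPY → NZD → AUD → JPY:
JPY 521,000 ÷ 85.237 (buy NZD at ask) = NZD 6,112.37
NZD 6,112.37 × 0.93824 (sell NZD at bid) = AUD 5,734.87
AUD 5,734.87 × 91.173 (sell AUD at bid) = JPY 522,865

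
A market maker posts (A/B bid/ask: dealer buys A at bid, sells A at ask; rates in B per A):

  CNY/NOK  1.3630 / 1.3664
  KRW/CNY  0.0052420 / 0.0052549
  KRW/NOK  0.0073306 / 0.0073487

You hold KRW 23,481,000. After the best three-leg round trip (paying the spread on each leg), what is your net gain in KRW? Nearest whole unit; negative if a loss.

Best loop KRW → NOK → CNY → KRW:
KRW 23,481,000 × 0.0073306 (sell KRW at bid) = NOK 172,129.82
NOK 172,129.82 ÷ 1.3664 (buy CNY at ask) = CNY 125,973.23
CNY 125,973.23 ÷ 0.0052549 (buy KRW at ask) = KRW 23,972,526

Net profit: KRW 491,526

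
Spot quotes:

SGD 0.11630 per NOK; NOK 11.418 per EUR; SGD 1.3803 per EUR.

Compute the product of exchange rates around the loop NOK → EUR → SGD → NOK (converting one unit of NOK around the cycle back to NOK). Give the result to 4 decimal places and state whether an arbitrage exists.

Around NOK → EUR → SGD → NOK: 1 ÷ 11.418 × 1.3803 ÷ 0.11630 = 1.039450
Product > 1; profitable direction is NOK → EUR → SGD → NOK.

1.0395 (arbitrage exists)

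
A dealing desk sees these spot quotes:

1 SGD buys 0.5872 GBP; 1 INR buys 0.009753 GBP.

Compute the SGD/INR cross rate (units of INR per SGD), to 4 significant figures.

SGD/INR = 60.21

1 SGD × 0.5872 = 0.5872 GBP
0.5872 GBP ÷ 0.009753 = 60.2071 INR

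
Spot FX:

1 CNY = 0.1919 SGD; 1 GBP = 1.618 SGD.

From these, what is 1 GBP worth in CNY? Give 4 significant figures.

1 GBP × 1.618 = 1.618 SGD
1.618 SGD ÷ 0.1919 = 8.43147 CNY

GBP/CNY = 8.431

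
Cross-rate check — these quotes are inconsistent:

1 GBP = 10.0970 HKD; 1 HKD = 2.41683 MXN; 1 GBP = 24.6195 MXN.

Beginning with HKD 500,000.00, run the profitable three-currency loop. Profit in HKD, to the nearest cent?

Profit: HKD 4,441.46

Profitable loop is HKD → GBP → MXN → HKD:
HKD 500,000.00 ÷ 10.0970 = GBP 49,519.66
GBP 49,519.66 × 24.6195 = MXN 1,219,149.25
MXN 1,219,149.25 ÷ 2.41683 = HKD 504,441.46
Profit = HKD 504,441.46 − HKD 500,000.00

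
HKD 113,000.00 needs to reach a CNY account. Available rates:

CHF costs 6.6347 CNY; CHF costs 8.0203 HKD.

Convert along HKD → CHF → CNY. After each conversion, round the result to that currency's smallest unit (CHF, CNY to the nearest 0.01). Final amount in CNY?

CNY 93,477.95

HKD 113,000.00 ÷ 8.0203 = CHF 14,089.25
CHF 14,089.25 × 6.6347 = CNY 93,477.95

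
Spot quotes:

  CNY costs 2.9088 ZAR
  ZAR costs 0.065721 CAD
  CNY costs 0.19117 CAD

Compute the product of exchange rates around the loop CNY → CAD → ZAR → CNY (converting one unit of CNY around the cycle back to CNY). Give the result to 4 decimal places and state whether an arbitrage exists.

1.0000 (no arbitrage)

Around CNY → CAD → ZAR → CNY: 1 × 0.19117 ÷ 0.065721 ÷ 2.9088 = 1.000004
Product ≈ 1 (deviation 0.000%, within rounding noise).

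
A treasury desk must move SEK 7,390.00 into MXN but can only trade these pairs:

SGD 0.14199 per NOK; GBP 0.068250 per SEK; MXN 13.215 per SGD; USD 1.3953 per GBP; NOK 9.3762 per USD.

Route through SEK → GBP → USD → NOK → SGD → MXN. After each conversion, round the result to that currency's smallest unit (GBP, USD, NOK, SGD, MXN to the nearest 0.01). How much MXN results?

MXN 12,381.40

SEK 7,390.00 × 0.068250 = GBP 504.37
GBP 504.37 × 1.3953 = USD 703.75
USD 703.75 × 9.3762 = NOK 6,598.50
NOK 6,598.50 × 0.14199 = SGD 936.92
SGD 936.92 × 13.215 = MXN 12,381.40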